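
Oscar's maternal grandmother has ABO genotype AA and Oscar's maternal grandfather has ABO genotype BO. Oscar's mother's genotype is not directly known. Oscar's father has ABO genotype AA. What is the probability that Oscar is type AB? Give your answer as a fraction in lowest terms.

Oscar's mother's ABO genotype from AA × BO: 1/2 AB, 1/2 AO.
Crossing each possibility with the father AA and summing P(type AB): 1/2·1/2 + 1/2·0 = 1/4.

1/4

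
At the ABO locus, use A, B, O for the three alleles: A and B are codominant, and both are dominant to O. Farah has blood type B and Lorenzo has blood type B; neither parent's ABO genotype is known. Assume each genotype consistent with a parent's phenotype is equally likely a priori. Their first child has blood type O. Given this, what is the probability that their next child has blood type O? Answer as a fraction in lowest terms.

Possible genotypes: Farah ∈ {BB, BO}; Lorenzo ∈ {BB, BO}.
Weight each parental genotype pair by prior × P(type-O child):
  BO × BO: posterior weight 1; P(next child type O) = 1/4.
Weighted sum = 1/4.

1/4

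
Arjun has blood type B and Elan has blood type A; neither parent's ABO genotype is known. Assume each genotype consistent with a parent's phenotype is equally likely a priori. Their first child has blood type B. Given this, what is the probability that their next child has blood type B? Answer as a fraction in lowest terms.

5/12

Possible genotypes: Arjun ∈ {BB, BO}; Elan ∈ {AA, AO}.
Weight each parental genotype pair by prior × P(type-B child):
  BB × AO: posterior weight 2/3; P(next child type B) = 1/2.
  BO × AO: posterior weight 1/3; P(next child type B) = 1/4.
Weighted sum = 5/12.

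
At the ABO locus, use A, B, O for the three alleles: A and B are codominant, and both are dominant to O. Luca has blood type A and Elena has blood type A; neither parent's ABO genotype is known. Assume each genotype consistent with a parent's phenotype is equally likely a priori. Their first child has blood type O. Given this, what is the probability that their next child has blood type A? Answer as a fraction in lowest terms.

3/4

Possible genotypes: Luca ∈ {AA, AO}; Elena ∈ {AA, AO}.
Weight each parental genotype pair by prior × P(type-O child):
  AO × AO: posterior weight 1; P(next child type A) = 3/4.
Weighted sum = 3/4.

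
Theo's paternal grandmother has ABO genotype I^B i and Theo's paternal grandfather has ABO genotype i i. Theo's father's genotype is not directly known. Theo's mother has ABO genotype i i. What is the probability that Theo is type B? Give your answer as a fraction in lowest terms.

1/4

Theo's father's ABO genotype from I^B i × i i: 1/2 I^B i, 1/2 i i.
Crossing each possibility with the mother i i and summing P(type B): 1/2·1/2 + 1/2·0 = 1/4.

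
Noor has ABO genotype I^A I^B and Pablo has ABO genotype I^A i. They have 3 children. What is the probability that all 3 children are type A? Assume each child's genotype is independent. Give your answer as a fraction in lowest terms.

1/8

ABO cross I^A I^B × I^A i → 1/2 A, 1/4 B, 1/4 AB.
So P(type A) = 1/2 per child.
All 3 independent: (1/2)^3 = 1/8.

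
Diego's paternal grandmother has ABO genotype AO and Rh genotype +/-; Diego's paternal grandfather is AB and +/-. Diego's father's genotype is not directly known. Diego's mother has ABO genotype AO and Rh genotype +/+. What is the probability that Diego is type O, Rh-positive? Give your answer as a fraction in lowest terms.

Diego's father's ABO genotype from AO × AB: 1/4 AA, 1/4 AB, 1/4 AO, 1/4 BO.
Crossing each possibility with the mother AO and summing P(type O): 1/4·0 + 1/4·0 + 1/4·1/4 + 1/4·1/4 = 1/8.
Similarly for Rh via the father's Rh distribution: P(Rh+) = 1.
Independent loci: 1/8 × 1 = 1/8.

1/8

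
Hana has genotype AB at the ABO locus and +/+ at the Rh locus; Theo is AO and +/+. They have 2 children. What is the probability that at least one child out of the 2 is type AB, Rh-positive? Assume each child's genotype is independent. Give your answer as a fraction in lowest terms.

7/16

ABO cross AB × AO → 1/2 A, 1/4 B, 1/4 AB.
Rh cross +/+ × +/+ → 1 Rh+; so P(type AB, Rh-positive) = 1/4 × 1 = 1/4 per child.
P(none) = (3/4)^2 = 9/16; P(at least one) = 1 − 9/16 = 7/16.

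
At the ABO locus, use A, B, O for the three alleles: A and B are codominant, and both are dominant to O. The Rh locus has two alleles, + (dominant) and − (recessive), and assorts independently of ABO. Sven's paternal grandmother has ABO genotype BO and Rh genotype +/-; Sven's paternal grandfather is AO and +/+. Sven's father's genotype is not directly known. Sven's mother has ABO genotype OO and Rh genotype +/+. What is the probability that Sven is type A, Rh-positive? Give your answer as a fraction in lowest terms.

Sven's father's ABO genotype from BO × AO: 1/4 AB, 1/4 AO, 1/4 BO, 1/4 OO.
Crossing each possibility with the mother OO and summing P(type A): 1/4·1/2 + 1/4·1/2 + 1/4·0 + 1/4·0 = 1/4.
Similarly for Rh via the father's Rh distribution: P(Rh+) = 1.
Independent loci: 1/4 × 1 = 1/4.

1/4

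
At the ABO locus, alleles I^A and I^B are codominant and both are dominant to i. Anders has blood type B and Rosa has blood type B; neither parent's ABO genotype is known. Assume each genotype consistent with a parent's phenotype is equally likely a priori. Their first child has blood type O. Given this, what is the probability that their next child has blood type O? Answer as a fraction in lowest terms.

1/4

Possible genotypes: Anders ∈ {I^B I^B, I^B i}; Rosa ∈ {I^B I^B, I^B i}.
Weight each parental genotype pair by prior × P(type-O child):
  I^B i × I^B i: posterior weight 1; P(next child type O) = 1/4.
Weighted sum = 1/4.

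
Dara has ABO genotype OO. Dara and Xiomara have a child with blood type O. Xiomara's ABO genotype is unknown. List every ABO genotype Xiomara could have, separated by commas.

AO, BO, OO

For each candidate genotype of Xiomara, check whether crossing it with OO can produce every observed child phenotype.
  AA → possible child types {A} ✗
  AB → possible child types {A, B} ✗
  AO → possible child types {O, A} ✓
  BB → possible child types {B} ✗
  BO → possible child types {O, B} ✓
  OO → possible child types {O} ✓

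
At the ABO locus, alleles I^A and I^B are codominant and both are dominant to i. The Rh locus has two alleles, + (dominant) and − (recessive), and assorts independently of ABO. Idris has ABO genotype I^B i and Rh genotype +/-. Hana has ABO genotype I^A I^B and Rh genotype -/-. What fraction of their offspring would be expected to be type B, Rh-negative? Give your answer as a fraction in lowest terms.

ABO cross I^B i × I^A I^B → offspring phenotypes: 1/4 A, 1/2 B, 1/4 AB.
Rh cross +/- × -/- → 1/2 Rh+, 1/2 Rh-.
Independent loci: P(type B, Rh-negative) = 1/2 × 1/2 = 1/4.

1/4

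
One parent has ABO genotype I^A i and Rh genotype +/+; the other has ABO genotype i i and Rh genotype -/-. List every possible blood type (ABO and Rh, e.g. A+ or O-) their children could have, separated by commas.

O+, A+

Gametes from I^A i × i i give offspring ABO genotypes I^A i, i i, i.e. phenotypes O, A.
Rh cross +/+ × -/- → phenotypes Rh+.
Combining independently: O+, A+.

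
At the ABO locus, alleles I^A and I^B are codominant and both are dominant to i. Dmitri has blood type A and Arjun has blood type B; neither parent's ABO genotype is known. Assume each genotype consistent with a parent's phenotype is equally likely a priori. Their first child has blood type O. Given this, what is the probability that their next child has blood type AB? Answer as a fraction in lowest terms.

1/4

Possible genotypes: Dmitri ∈ {I^A I^A, I^A i}; Arjun ∈ {I^B I^B, I^B i}.
Weight each parental genotype pair by prior × P(type-O child):
  I^A i × I^B i: posterior weight 1; P(next child type AB) = 1/4.
Weighted sum = 1/4.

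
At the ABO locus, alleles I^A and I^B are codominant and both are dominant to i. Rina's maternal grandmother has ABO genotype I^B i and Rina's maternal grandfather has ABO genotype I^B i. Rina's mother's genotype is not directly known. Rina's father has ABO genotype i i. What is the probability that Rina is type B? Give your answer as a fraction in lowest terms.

1/2

Rina's mother's ABO genotype from I^B i × I^B i: 1/4 I^B I^B, 1/2 I^B i, 1/4 i i.
Crossing each possibility with the father i i and summing P(type B): 1/4·1 + 1/2·1/2 + 1/4·0 = 1/2.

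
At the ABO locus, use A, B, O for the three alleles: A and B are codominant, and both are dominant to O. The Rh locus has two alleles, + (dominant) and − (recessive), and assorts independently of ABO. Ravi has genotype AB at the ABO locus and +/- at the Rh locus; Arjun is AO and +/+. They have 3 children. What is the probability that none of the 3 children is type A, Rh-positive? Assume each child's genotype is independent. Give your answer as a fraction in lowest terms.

1/8

ABO cross AB × AO → 1/2 A, 1/4 B, 1/4 AB.
Rh cross +/- × +/+ → 1 Rh+; so P(type A, Rh-positive) = 1/2 × 1 = 1/2 per child.
P(not type A, Rh-positive) = 1/2 for one child; (1/2)^3 = 1/8.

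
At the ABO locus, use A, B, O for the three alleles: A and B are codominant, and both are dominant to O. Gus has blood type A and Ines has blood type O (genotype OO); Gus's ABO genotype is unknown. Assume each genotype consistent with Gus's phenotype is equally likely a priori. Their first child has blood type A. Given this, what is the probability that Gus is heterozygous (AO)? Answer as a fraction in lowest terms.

1/3

Possible genotypes: Gus ∈ {AA, AO}; Ines ∈ {OO}.
Weight each parental genotype pair by prior × P(type-A child):
  AA × OO: posterior weight 2/3.
  AO × OO: posterior weight 1/3.
Sum the posterior weight over pairs where Gus is AO: 1/3.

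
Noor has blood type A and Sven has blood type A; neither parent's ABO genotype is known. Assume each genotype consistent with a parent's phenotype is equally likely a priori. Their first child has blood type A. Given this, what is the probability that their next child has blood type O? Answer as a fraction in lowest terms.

1/20

Possible genotypes: Noor ∈ {AA, AO}; Sven ∈ {AA, AO}.
Weight each parental genotype pair by prior × P(type-A child):
  AA × AA: posterior weight 4/15; P(next child type O) = 0.
  AA × AO: posterior weight 4/15; P(next child type O) = 0.
  AO × AA: posterior weight 4/15; P(next child type O) = 0.
  AO × AO: posterior weight 1/5; P(next child type O) = 1/4.
Weighted sum = 1/20.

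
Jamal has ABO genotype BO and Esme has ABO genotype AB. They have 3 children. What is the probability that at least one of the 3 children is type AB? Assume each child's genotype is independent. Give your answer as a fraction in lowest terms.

37/64

ABO cross BO × AB → 1/4 A, 1/2 B, 1/4 AB.
So P(type AB) = 1/4 per child.
P(none) = (3/4)^3 = 27/64; P(at least one) = 1 − 27/64 = 37/64.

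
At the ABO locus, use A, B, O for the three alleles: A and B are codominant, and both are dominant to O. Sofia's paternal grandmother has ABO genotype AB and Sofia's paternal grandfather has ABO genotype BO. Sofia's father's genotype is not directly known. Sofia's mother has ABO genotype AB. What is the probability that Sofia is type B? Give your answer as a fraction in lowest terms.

Sofia's father's ABO genotype from AB × BO: 1/4 AB, 1/4 AO, 1/4 BB, 1/4 BO.
Crossing each possibility with the mother AB and summing P(type B): 1/4·1/4 + 1/4·1/4 + 1/4·1/2 + 1/4·1/2 = 3/8.

3/8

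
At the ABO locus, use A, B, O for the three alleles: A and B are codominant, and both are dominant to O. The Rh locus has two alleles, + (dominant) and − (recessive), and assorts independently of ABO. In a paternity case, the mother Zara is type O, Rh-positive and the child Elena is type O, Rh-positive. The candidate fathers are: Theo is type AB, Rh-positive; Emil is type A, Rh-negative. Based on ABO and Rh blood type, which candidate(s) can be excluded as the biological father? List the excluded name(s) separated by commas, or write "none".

A candidate is excluded only if no genotype consistent with his phenotype could produce a type O, Rh-positive child with a type O, Rh-positive mother.
Theo (type AB, Rh+): no genotype consistent with that phenotype can produce a type-O Rh+ child with a type-O mother.

Theo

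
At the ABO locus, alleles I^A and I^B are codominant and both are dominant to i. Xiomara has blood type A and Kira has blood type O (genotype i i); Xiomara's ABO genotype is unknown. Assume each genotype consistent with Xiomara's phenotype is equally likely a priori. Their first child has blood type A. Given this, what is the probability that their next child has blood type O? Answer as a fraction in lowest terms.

1/6

Possible genotypes: Xiomara ∈ {I^A I^A, I^A i}; Kira ∈ {i i}.
Weight each parental genotype pair by prior × P(type-A child):
  I^A I^A × i i: posterior weight 2/3; P(next child type O) = 0.
  I^A i × i i: posterior weight 1/3; P(next child type O) = 1/2.
Weighted sum = 1/6.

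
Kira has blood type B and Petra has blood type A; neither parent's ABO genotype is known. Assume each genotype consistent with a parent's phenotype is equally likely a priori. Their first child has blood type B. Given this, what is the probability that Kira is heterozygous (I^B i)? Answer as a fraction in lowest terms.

1/3

Possible genotypes: Kira ∈ {I^B I^B, I^B i}; Petra ∈ {I^A I^A, I^A i}.
Weight each parental genotype pair by prior × P(type-B child):
  I^B I^B × I^A i: posterior weight 2/3.
  I^B i × I^A i: posterior weight 1/3.
Sum the posterior weight over pairs where Kira is I^B i: 1/3.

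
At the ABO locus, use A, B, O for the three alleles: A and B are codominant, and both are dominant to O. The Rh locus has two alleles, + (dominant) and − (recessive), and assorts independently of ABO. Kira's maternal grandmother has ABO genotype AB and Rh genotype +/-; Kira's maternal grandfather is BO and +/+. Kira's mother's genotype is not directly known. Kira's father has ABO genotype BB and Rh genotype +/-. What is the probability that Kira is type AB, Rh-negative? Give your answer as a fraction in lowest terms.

1/32

Kira's mother's ABO genotype from AB × BO: 1/4 AB, 1/4 AO, 1/4 BB, 1/4 BO.
Crossing each possibility with the father BB and summing P(type AB): 1/4·1/2 + 1/4·1/2 + 1/4·0 + 1/4·0 = 1/4.
Similarly for Rh via the mother's Rh distribution: P(Rh-) = 1/8.
Independent loci: 1/4 × 1/8 = 1/32.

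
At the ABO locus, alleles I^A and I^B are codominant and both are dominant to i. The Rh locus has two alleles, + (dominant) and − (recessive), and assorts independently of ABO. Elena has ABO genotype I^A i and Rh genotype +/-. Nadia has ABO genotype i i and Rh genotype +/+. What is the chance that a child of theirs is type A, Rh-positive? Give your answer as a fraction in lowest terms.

1/2

ABO cross I^A i × i i → offspring phenotypes: 1/2 O, 1/2 A.
Rh cross +/- × +/+ → 1 Rh+.
Independent loci: P(type A, Rh-positive) = 1/2 × 1 = 1/2.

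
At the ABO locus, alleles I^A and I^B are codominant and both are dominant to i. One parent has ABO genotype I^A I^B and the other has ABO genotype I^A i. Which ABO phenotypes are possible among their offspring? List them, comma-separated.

Gametes from I^A I^B × I^A i give offspring ABO genotypes I^A I^A, I^A I^B, I^A i, I^B i, i.e. phenotypes A, B, AB.

A, B, AB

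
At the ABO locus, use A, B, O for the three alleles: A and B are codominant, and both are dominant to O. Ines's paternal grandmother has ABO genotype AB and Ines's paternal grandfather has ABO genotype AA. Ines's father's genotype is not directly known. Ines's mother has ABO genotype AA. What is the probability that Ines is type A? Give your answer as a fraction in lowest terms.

3/4

Ines's father's ABO genotype from AB × AA: 1/2 AA, 1/2 AB.
Crossing each possibility with the mother AA and summing P(type A): 1/2·1 + 1/2·1/2 = 3/4.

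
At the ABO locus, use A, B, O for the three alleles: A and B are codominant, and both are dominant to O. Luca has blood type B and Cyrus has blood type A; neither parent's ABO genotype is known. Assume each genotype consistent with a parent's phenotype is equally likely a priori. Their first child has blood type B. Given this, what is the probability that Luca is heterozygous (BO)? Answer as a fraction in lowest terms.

Possible genotypes: Luca ∈ {BB, BO}; Cyrus ∈ {AA, AO}.
Weight each parental genotype pair by prior × P(type-B child):
  BB × AO: posterior weight 2/3.
  BO × AO: posterior weight 1/3.
Sum the posterior weight over pairs where Luca is BO: 1/3.

1/3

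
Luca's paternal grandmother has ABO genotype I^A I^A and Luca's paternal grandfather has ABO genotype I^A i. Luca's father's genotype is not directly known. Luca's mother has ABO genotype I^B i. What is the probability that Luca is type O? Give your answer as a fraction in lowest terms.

Luca's father's ABO genotype from I^A I^A × I^A i: 1/2 I^A I^A, 1/2 I^A i.
Crossing each possibility with the mother I^B i and summing P(type O): 1/2·0 + 1/2·1/4 = 1/8.

1/8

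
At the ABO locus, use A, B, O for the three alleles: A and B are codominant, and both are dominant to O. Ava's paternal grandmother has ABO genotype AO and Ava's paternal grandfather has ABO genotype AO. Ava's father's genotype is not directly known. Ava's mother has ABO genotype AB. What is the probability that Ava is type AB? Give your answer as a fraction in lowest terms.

Ava's father's ABO genotype from AO × AO: 1/4 AA, 1/2 AO, 1/4 OO.
Crossing each possibility with the mother AB and summing P(type AB): 1/4·1/2 + 1/2·1/4 + 1/4·0 = 1/4.

1/4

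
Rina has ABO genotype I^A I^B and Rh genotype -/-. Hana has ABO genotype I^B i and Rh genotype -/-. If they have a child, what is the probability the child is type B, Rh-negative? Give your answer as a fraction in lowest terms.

ABO cross I^A I^B × I^B i → offspring phenotypes: 1/4 A, 1/2 B, 1/4 AB.
Rh cross -/- × -/- → 1 Rh-.
Independent loci: P(type B, Rh-negative) = 1/2 × 1 = 1/2.

1/2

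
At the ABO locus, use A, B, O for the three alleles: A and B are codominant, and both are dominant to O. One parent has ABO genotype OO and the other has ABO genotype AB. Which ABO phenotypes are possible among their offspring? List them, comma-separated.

Gametes from OO × AB give offspring ABO genotypes AO, BO, i.e. phenotypes A, B.

A, B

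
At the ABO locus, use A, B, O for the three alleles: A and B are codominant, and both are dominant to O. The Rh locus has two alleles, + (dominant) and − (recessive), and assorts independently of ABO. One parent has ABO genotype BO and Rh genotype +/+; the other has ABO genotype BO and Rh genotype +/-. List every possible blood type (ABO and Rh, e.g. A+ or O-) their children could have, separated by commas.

Gametes from BO × BO give offspring ABO genotypes BB, BO, OO, i.e. phenotypes O, B.
Rh cross +/+ × +/- → phenotypes Rh+.
Combining independently: O+, B+.

O+, B+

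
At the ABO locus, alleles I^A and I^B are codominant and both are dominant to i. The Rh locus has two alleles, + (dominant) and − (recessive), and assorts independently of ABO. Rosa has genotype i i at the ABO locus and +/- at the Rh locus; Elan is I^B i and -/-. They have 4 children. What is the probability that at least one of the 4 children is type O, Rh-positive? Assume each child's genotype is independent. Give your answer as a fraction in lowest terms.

175/256

ABO cross i i × I^B i → 1/2 O, 1/2 B.
Rh cross +/- × -/- → 1/2 Rh+, 1/2 Rh-; so P(type O, Rh-positive) = 1/2 × 1/2 = 1/4 per child.
P(none) = (3/4)^4 = 81/256; P(at least one) = 1 − 81/256 = 175/256.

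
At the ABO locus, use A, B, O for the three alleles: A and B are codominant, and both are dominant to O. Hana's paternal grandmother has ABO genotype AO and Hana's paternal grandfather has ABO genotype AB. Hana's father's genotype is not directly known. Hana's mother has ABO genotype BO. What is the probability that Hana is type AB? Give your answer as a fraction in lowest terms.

1/4

Hana's father's ABO genotype from AO × AB: 1/4 AA, 1/4 AB, 1/4 AO, 1/4 BO.
Crossing each possibility with the mother BO and summing P(type AB): 1/4·1/2 + 1/4·1/4 + 1/4·1/4 + 1/4·0 = 1/4.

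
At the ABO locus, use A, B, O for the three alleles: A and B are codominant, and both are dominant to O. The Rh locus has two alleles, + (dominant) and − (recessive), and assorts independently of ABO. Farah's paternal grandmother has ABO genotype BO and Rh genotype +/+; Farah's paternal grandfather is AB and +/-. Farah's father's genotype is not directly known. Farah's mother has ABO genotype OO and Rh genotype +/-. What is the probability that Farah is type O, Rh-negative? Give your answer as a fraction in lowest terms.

1/32

Farah's father's ABO genotype from BO × AB: 1/4 AB, 1/4 AO, 1/4 BB, 1/4 BO.
Crossing each possibility with the mother OO and summing P(type O): 1/4·0 + 1/4·1/2 + 1/4·0 + 1/4·1/2 = 1/4.
Similarly for Rh via the father's Rh distribution: P(Rh-) = 1/8.
Independent loci: 1/4 × 1/8 = 1/32.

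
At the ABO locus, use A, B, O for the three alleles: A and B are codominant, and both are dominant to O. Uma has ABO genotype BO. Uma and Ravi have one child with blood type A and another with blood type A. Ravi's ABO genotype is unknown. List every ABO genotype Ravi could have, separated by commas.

AA, AB, AO

For each candidate genotype of Ravi, check whether crossing it with BO can produce every observed child phenotype.
  AA → possible child types {A, AB} ✓
  AB → possible child types {A, B, AB} ✓
  AO → possible child types {O, A, B, AB} ✓
  BB → possible child types {B} ✗
  BO → possible child types {O, B} ✗
  OO → possible child types {O, B} ✗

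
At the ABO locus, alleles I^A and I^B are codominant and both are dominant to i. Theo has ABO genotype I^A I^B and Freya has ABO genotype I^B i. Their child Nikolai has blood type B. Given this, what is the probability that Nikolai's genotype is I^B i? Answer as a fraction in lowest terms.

1/2

Cross I^A I^B × I^B i → 1/4 I^A I^B, 1/4 I^A i, 1/4 I^B I^B, 1/4 I^B i.
Type-B genotypes among offspring: I^B I^B (1/4), I^B i (1/4); total 1/2.
P(I^B i | type B) = (1/4) / (1/2) = 1/2.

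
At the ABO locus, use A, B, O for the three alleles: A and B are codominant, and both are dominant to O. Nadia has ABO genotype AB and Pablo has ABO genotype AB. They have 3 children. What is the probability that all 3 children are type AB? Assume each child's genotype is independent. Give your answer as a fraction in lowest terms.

ABO cross AB × AB → 1/4 A, 1/4 B, 1/2 AB.
So P(type AB) = 1/2 per child.
All 3 independent: (1/2)^3 = 1/8.

1/8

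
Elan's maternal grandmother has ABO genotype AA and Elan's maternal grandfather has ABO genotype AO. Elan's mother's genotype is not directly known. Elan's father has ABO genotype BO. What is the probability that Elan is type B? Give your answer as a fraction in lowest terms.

1/8

Elan's mother's ABO genotype from AA × AO: 1/2 AA, 1/2 AO.
Crossing each possibility with the father BO and summing P(type B): 1/2·0 + 1/2·1/4 = 1/8.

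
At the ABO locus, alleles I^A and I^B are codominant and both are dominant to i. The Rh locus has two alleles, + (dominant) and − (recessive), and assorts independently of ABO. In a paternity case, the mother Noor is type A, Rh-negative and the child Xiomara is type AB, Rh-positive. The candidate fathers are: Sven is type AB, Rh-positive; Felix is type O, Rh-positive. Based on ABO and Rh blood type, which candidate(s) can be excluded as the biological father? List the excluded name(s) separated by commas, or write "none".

Felix

A candidate is excluded only if no genotype consistent with his phenotype could produce a type AB, Rh-positive child with a type A, Rh-negative mother.
Felix (type O, Rh+): no genotype consistent with that phenotype can produce a type-AB Rh+ child with a type-A mother.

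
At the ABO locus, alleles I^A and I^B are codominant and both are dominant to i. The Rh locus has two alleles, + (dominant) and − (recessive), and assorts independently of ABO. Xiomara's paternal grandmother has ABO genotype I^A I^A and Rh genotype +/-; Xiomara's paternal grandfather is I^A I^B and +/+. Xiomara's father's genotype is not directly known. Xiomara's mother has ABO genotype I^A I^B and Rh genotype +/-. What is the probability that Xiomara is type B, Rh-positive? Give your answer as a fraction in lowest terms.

7/64

Xiomara's father's ABO genotype from I^A I^A × I^A I^B: 1/2 I^A I^A, 1/2 I^A I^B.
Crossing each possibility with the mother I^A I^B and summing P(type B): 1/2·0 + 1/2·1/4 = 1/8.
Similarly for Rh via the father's Rh distribution: P(Rh+) = 7/8.
Independent loci: 1/8 × 7/8 = 7/64.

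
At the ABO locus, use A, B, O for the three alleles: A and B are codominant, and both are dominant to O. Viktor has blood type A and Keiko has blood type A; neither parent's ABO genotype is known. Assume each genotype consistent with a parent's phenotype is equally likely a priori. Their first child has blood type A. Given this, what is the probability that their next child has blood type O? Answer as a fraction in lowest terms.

Possible genotypes: Viktor ∈ {AA, AO}; Keiko ∈ {AA, AO}.
Weight each parental genotype pair by prior × P(type-A child):
  AA × AA: posterior weight 4/15; P(next child type O) = 0.
  AA × AO: posterior weight 4/15; P(next child type O) = 0.
  AO × AA: posterior weight 4/15; P(next child type O) = 0.
  AO × AO: posterior weight 1/5; P(next child type O) = 1/4.
Weighted sum = 1/20.

1/20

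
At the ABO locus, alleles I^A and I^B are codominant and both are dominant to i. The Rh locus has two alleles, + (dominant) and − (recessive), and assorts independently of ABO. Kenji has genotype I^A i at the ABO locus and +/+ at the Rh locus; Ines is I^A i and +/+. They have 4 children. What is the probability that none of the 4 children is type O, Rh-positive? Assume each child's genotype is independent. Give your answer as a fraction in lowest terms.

81/256

ABO cross I^A i × I^A i → 1/4 O, 3/4 A.
Rh cross +/+ × +/+ → 1 Rh+; so P(type O, Rh-positive) = 1/4 × 1 = 1/4 per child.
P(not type O, Rh-positive) = 3/4 for one child; (3/4)^4 = 81/256.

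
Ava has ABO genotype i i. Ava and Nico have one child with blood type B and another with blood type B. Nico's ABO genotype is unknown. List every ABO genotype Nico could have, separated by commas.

I^A I^B, I^B I^B, I^B i

For each candidate genotype of Nico, check whether crossing it with i i can produce every observed child phenotype.
  I^A I^A → possible child types {A} ✗
  I^A I^B → possible child types {A, B} ✓
  I^A i → possible child types {O, A} ✗
  I^B I^B → possible child types {B} ✓
  I^B i → possible child types {O, B} ✓
  i i → possible child types {O} ✗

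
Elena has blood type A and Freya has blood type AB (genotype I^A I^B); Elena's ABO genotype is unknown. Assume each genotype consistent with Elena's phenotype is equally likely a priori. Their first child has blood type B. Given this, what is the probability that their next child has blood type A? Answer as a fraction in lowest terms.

1/2

Possible genotypes: Elena ∈ {I^A I^A, I^A i}; Freya ∈ {I^A I^B}.
Weight each parental genotype pair by prior × P(type-B child):
  I^A i × I^A I^B: posterior weight 1; P(next child type A) = 1/2.
Weighted sum = 1/2.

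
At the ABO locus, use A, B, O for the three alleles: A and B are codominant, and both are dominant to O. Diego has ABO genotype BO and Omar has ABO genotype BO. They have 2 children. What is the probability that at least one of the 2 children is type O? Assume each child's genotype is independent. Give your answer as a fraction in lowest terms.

ABO cross BO × BO → 1/4 O, 3/4 B.
So P(type O) = 1/4 per child.
P(none) = (3/4)^2 = 9/16; P(at least one) = 1 − 9/16 = 7/16.

7/16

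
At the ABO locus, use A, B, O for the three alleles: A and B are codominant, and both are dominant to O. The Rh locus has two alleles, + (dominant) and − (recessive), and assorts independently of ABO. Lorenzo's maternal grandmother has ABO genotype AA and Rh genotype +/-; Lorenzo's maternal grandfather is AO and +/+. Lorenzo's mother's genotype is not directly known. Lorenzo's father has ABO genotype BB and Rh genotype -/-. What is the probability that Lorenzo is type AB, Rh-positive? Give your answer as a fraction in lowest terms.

Lorenzo's mother's ABO genotype from AA × AO: 1/2 AA, 1/2 AO.
Crossing each possibility with the father BB and summing P(type AB): 1/2·1 + 1/2·1/2 = 3/4.
Similarly for Rh via the mother's Rh distribution: P(Rh+) = 3/4.
Independent loci: 3/4 × 3/4 = 9/16.

9/16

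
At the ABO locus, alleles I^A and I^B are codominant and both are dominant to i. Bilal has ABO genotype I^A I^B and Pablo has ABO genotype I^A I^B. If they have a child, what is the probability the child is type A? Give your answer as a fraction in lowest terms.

ABO cross I^A I^B × I^A I^B → offspring phenotypes: 1/4 A, 1/4 B, 1/2 AB.
So P(type A) = 1/4.

1/4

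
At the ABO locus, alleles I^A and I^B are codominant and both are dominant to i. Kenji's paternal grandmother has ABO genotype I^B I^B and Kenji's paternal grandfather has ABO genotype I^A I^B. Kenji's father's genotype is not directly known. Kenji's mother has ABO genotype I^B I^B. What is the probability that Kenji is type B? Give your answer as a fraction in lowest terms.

Kenji's father's ABO genotype from I^B I^B × I^A I^B: 1/2 I^A I^B, 1/2 I^B I^B.
Crossing each possibility with the mother I^B I^B and summing P(type B): 1/2·1/2 + 1/2·1 = 3/4.

3/4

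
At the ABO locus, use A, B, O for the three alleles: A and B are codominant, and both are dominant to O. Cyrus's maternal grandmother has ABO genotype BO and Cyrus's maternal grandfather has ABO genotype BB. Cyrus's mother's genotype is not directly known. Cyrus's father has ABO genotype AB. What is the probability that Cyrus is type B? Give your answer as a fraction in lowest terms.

Cyrus's mother's ABO genotype from BO × BB: 1/2 BB, 1/2 BO.
Crossing each possibility with the father AB and summing P(type B): 1/2·1/2 + 1/2·1/2 = 1/2.

1/2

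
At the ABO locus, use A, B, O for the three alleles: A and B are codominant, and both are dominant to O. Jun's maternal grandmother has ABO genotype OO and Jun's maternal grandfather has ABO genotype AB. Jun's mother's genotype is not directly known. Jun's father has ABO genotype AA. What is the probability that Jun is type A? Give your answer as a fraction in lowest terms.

3/4

Jun's mother's ABO genotype from OO × AB: 1/2 AO, 1/2 BO.
Crossing each possibility with the father AA and summing P(type A): 1/2·1 + 1/2·1/2 = 3/4.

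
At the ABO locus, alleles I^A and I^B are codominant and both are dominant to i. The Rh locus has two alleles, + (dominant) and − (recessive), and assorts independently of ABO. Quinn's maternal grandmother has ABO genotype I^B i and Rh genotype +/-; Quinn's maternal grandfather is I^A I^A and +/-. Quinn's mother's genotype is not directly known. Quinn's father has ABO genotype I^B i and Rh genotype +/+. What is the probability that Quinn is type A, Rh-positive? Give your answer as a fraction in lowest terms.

1/4

Quinn's mother's ABO genotype from I^B i × I^A I^A: 1/2 I^A I^B, 1/2 I^A i.
Crossing each possibility with the father I^B i and summing P(type A): 1/2·1/4 + 1/2·1/4 = 1/4.
Similarly for Rh via the mother's Rh distribution: P(Rh+) = 1.
Independent loci: 1/4 × 1 = 1/4.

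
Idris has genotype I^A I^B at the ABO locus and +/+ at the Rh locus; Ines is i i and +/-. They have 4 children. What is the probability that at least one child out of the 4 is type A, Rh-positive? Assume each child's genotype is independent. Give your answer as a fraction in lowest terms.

15/16

ABO cross I^A I^B × i i → 1/2 A, 1/2 B.
Rh cross +/+ × +/- → 1 Rh+; so P(type A, Rh-positive) = 1/2 × 1 = 1/2 per child.
P(none) = (1/2)^4 = 1/16; P(at least one) = 1 − 1/16 = 15/16.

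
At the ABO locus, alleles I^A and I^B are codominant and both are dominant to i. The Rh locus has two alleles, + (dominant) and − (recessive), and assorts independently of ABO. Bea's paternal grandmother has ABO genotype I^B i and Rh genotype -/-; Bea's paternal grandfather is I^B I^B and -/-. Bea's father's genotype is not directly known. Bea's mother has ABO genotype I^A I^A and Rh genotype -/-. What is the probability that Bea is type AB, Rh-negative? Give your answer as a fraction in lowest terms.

Bea's father's ABO genotype from I^B i × I^B I^B: 1/2 I^B I^B, 1/2 I^B i.
Crossing each possibility with the mother I^A I^A and summing P(type AB): 1/2·1 + 1/2·1/2 = 3/4.
Similarly for Rh via the father's Rh distribution: P(Rh-) = 1.
Independent loci: 3/4 × 1 = 3/4.

3/4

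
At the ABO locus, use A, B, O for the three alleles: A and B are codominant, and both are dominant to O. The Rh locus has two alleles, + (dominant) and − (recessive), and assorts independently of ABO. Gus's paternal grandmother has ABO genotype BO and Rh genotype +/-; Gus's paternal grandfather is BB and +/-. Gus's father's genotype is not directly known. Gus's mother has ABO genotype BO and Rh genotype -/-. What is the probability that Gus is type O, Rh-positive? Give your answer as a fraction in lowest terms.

1/16

Gus's father's ABO genotype from BO × BB: 1/2 BB, 1/2 BO.
Crossing each possibility with the mother BO and summing P(type O): 1/2·0 + 1/2·1/4 = 1/8.
Similarly for Rh via the father's Rh distribution: P(Rh+) = 1/2.
Independent loci: 1/8 × 1/2 = 1/16.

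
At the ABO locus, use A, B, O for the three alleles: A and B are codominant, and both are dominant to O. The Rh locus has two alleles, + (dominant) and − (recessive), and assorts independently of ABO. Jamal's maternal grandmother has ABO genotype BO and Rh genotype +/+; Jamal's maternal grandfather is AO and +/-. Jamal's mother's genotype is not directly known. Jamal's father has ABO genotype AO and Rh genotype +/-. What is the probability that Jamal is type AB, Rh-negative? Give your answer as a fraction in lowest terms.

1/64

Jamal's mother's ABO genotype from BO × AO: 1/4 AB, 1/4 AO, 1/4 BO, 1/4 OO.
Crossing each possibility with the father AO and summing P(type AB): 1/4·1/4 + 1/4·0 + 1/4·1/4 + 1/4·0 = 1/8.
Similarly for Rh via the mother's Rh distribution: P(Rh-) = 1/8.
Independent loci: 1/8 × 1/8 = 1/64.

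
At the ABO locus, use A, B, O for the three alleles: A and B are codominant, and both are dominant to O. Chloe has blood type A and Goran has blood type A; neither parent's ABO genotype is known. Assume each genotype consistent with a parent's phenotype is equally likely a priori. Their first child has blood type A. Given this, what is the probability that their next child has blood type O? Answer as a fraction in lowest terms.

Possible genotypes: Chloe ∈ {AA, AO}; Goran ∈ {AA, AO}.
Weight each parental genotype pair by prior × P(type-A child):
  AA × AA: posterior weight 4/15; P(next child type O) = 0.
  AA × AO: posterior weight 4/15; P(next child type O) = 0.
  AO × AA: posterior weight 4/15; P(next child type O) = 0.
  AO × AO: posterior weight 1/5; P(next child type O) = 1/4.
Weighted sum = 1/20.

1/20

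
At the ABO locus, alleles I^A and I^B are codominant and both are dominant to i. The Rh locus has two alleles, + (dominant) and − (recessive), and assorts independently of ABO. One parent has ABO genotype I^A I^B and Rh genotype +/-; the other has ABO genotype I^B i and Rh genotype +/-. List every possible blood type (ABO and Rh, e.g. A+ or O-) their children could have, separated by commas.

A+, A-, B+, B-, AB+, AB-

Gametes from I^A I^B × I^B i give offspring ABO genotypes I^A I^B, I^A i, I^B I^B, I^B i, i.e. phenotypes A, B, AB.
Rh cross +/- × +/- → phenotypes Rh+, Rh-.
Combining independently: A+, A-, B+, B-, AB+, AB-.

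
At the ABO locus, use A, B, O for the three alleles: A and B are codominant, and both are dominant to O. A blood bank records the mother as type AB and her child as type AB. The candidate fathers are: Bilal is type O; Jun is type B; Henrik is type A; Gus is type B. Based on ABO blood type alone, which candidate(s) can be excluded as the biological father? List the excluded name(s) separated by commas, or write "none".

Bilal

A candidate is excluded only if no genotype consistent with his phenotype could produce a type AB child with a type AB mother.
Bilal (type O): no genotype consistent with that phenotype can produce a type-AB child with a type-AB mother.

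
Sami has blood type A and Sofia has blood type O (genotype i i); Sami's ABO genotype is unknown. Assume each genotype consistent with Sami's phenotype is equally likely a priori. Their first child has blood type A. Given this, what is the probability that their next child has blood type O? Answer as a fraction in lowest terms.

1/6

Possible genotypes: Sami ∈ {I^A I^A, I^A i}; Sofia ∈ {i i}.
Weight each parental genotype pair by prior × P(type-A child):
  I^A I^A × i i: posterior weight 2/3; P(next child type O) = 0.
  I^A i × i i: posterior weight 1/3; P(next child type O) = 1/2.
Weighted sum = 1/6.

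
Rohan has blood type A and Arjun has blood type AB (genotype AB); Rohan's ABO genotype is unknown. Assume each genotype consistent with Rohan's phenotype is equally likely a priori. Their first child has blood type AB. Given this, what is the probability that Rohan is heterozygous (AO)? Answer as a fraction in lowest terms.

Possible genotypes: Rohan ∈ {AA, AO}; Arjun ∈ {AB}.
Weight each parental genotype pair by prior × P(type-AB child):
  AA × AB: posterior weight 2/3.
  AO × AB: posterior weight 1/3.
Sum the posterior weight over pairs where Rohan is AO: 1/3.

1/3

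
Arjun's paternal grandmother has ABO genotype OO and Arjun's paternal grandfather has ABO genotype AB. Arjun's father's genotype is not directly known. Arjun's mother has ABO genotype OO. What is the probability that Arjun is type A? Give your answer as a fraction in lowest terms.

1/4

Arjun's father's ABO genotype from OO × AB: 1/2 AO, 1/2 BO.
Crossing each possibility with the mother OO and summing P(type A): 1/2·1/2 + 1/2·0 = 1/4.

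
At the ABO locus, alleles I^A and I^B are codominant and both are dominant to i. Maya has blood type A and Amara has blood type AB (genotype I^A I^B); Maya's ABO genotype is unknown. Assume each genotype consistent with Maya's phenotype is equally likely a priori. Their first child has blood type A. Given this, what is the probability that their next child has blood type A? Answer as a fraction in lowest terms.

Possible genotypes: Maya ∈ {I^A I^A, I^A i}; Amara ∈ {I^A I^B}.
Weight each parental genotype pair by prior × P(type-A child):
  I^A I^A × I^A I^B: posterior weight 1/2; P(next child type A) = 1/2.
  I^A i × I^A I^B: posterior weight 1/2; P(next child type A) = 1/2.
Weighted sum = 1/2.

1/2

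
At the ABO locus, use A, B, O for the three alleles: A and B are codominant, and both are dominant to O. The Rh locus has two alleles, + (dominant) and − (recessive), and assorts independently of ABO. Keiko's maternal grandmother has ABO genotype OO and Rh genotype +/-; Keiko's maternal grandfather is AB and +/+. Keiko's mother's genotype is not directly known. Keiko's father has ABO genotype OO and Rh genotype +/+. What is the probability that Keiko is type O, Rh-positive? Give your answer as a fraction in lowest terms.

Keiko's mother's ABO genotype from OO × AB: 1/2 AO, 1/2 BO.
Crossing each possibility with the father OO and summing P(type O): 1/2·1/2 + 1/2·1/2 = 1/2.
Similarly for Rh via the mother's Rh distribution: P(Rh+) = 1.
Independent loci: 1/2 × 1 = 1/2.

1/2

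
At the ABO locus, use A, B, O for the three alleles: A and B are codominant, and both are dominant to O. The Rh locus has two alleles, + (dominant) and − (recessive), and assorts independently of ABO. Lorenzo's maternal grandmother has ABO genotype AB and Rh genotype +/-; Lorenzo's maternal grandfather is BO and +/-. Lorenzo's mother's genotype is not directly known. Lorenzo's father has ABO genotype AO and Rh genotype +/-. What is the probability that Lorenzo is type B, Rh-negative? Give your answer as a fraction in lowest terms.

Lorenzo's mother's ABO genotype from AB × BO: 1/4 AB, 1/4 AO, 1/4 BB, 1/4 BO.
Crossing each possibility with the father AO and summing P(type B): 1/4·1/4 + 1/4·0 + 1/4·1/2 + 1/4·1/4 = 1/4.
Similarly for Rh via the mother's Rh distribution: P(Rh-) = 1/4.
Independent loci: 1/4 × 1/4 = 1/16.

1/16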